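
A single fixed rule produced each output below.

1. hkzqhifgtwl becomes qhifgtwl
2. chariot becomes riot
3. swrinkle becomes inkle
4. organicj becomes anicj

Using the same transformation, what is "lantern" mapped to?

What's happening: delete the first 3 characters.
So "lantern" becomes "tern".

tern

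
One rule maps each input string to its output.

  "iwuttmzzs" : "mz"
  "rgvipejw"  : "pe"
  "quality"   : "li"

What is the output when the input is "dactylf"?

The pattern: move the last 2 characters to the front (rotate right by 2), then keep only the last 2 characters.
On "dactylf": the first step gives "lfdacty", and the second then gives "ty".

ty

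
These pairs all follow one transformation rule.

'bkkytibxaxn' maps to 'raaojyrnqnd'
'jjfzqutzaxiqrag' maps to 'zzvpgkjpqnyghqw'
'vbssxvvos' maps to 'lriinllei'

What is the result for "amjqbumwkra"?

In each case the input is transformed by: shift every letter 10 places backward in the alphabet (wrapping around).
"amjqbumwkra" → "qczgrkcmahq".

qczgrkcmahq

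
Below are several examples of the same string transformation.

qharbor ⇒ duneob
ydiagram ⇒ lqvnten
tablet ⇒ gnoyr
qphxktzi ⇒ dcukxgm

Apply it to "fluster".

syhfgr

What's happening: shift every letter 13 places forward in the alphabet (wrapping around) — i.e. ROT13, then delete the last character.
Working it through for "fluster": intermediate "syhfgre", final "syhfgr".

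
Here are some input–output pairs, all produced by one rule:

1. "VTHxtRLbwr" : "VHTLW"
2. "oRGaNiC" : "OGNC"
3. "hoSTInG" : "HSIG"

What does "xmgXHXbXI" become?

Looking at the pairs, the operation is to keep every other character starting from the first (positions 1st, 3rd, 5th, ...), then convert every letter to uppercase.
"xmgXHXbXI" → "xgHbI" → "XGHBI".
(Check on "VTHxtRLbwr": → "VHtLw" → "VHTLW" ✓)

XGHBI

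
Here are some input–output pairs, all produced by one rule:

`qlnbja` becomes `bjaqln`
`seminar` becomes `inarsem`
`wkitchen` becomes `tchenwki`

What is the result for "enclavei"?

The rule is to move the first 3 characters to the end (rotate left by 3).
On "enclavei" that produces "laveienc".

laveienc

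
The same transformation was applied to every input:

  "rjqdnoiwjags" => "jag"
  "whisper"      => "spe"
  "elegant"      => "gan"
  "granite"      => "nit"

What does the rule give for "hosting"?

The transformation: move the last character to the front, then keep only the last 3 characters.
Working it through for "hosting": intermediate "ghostin", final "tin".
(Check on "whisper": → "rwhispe" → "spe" ✓)

tin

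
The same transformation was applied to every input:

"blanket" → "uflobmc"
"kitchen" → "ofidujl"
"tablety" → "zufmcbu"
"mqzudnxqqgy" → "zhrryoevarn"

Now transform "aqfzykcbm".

In each case the input is transformed by: shift every letter 1 place forward in the alphabet (wrapping around), then reverse the string.
Working it through for "aqfzykcbm": intermediate "brgazldcn", final "ncdlzagrb".

ncdlzagrb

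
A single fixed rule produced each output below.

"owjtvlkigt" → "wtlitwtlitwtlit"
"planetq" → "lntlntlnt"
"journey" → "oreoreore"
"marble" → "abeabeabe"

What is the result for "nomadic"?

The pattern: keep every other character starting from the second (positions 2nd, 4th, 6th, ...), then write the whole string 3 times in a row.
On "nomadic": the first step gives "oai", and the second then gives "oaioaioai".

oaioaioai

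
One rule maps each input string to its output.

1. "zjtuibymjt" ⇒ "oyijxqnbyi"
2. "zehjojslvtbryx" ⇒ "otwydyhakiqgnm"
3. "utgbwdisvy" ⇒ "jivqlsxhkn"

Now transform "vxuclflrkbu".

kmjrauagzqj

Looking at the pairs, the operation is to shift every letter 11 places backward in the alphabet (wrapping around).
So "vxuclflrkbu" becomes "kmjrauagzqj".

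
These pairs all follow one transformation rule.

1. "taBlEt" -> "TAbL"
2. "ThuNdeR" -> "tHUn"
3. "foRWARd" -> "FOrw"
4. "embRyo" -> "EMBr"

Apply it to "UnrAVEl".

Each output is the input with this applied: flip the case of every letter, then keep only the first 4 characters.
"UnrAVEl" → "uNRaveL" → "uNRa".

uNRa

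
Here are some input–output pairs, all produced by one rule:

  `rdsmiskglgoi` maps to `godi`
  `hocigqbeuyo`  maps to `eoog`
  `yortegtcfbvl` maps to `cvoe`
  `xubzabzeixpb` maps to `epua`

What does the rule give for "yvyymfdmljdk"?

Each output is the input with this applied: keep one character in every 3, starting at position 2 (positions 2nd, 5th, 8th, ...), then move the last 2 characters to the front (rotate right by 2).
On "yvyymfdmljdk": the first step gives "vmmd", and the second then gives "mdvm".

mdvm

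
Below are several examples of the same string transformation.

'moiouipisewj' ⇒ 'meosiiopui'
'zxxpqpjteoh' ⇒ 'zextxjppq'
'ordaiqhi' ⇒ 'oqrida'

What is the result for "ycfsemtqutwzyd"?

In each case the input is transformed by: delete the last 2 characters, then take characters alternately from the front and the back (1st, last, 2nd, 2nd-last, ...).
"ycfsemtqutwzyd" → "ycfsemtqutwz" → "yzcwftsueqmt".

yzcwftsueqmt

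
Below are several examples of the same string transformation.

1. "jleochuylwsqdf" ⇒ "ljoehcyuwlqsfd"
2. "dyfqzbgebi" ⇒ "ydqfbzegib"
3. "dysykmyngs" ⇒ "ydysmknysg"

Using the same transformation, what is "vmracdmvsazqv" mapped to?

What's happening: swap each adjacent pair of characters (1↔2, 3↔4, ...).
Doing the same to "vmracdmvsazqv": "mvardcvmasqzv".

mvardcvmasqzv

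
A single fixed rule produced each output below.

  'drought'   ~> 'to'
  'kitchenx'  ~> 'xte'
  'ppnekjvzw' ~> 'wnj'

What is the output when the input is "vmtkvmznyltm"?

The transformation: move the last 2 characters to the front (rotate right by 2), then keep one character in every 3, starting at position 2 (positions 2nd, 5th, 8th, ...).
"vmtkvmznyltm" → "mtmy".

mtmy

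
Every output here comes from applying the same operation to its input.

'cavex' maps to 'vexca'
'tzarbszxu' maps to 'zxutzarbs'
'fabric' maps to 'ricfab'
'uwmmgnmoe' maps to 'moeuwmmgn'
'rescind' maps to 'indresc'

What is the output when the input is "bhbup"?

In each case the input is transformed by: move the last 3 characters to the front (rotate right by 3).
Doing the same to "bhbup": "bupbh".

bupbh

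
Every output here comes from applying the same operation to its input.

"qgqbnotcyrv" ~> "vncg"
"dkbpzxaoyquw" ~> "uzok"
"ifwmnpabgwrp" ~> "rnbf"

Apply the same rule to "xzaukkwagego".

The rule is to keep one character in every 3, starting at position 2 (positions 2nd, 5th, 8th, ...), then swap the first and last characters.
On "xzaukkwagego": the first step gives "zkag", and the second then gives "gkaz".

gkaz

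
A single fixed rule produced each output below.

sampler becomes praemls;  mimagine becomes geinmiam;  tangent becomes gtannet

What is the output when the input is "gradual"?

dlraaug

The pattern: take characters alternately from the front and the back (1st, last, 2nd, 2nd-last, ...), then swap the first and last characters.
"gradual" → "glraaud" → "dlraaug".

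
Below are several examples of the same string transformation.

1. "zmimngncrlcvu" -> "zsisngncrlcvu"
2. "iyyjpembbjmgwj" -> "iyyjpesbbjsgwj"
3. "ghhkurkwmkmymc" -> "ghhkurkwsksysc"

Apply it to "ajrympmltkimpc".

The transformation: replace every "m" with "s".
For "ajrympmltkimpc" the result is "ajryspsltkispc".

ajryspsltkispc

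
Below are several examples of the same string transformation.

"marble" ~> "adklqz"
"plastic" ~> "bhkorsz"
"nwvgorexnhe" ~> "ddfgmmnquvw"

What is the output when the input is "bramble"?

What's happening: shift every letter 1 place backward in the alphabet (wrapping around), then sort the characters into alphabetical order.
Starting from "bramble": after the first operation, "aqzlakd"; after the second, "aadklqz".

aadklqz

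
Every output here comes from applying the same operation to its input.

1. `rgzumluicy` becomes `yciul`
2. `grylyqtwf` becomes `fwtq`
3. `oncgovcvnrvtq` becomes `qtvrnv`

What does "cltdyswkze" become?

ezkws

Each output is the input with this applied: take characters alternately from the front and the back (1st, last, 2nd, 2nd-last, ...), then keep every other character starting from the second (positions 2nd, 4th, 6th, ...).
On "cltdyswkze": the first step gives "celztkdwys", and the second then gives "ezkws".
(Check on "oncgovcvnrvtq": → "oqntcvgronvvc" → "qtvrnv" ✓)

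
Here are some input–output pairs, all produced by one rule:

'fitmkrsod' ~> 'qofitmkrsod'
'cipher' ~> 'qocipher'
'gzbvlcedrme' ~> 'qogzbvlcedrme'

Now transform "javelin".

The transformation: prepend "qo".
Doing the same to "javelin": "qojavelin".

qojavelin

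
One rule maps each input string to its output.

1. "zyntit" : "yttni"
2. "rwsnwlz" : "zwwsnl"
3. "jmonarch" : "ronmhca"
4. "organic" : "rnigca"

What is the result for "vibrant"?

trniba

The pattern: delete the first character, then sort the characters into reverse alphabetical order.
For "vibrant", step one produces "ibrant"; step two turns that into "trniba".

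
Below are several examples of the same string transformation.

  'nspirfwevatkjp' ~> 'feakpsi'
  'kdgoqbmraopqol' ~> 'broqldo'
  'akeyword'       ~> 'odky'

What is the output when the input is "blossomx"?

oxls

In each case the input is transformed by: keep every other character starting from the second (positions 2nd, 4th, 6th, ...), then move the first 2 characters to the end (rotate left by 2).
"blossomx" → "lsox" → "oxls".
(Check on "kdgoqbmraopqol": → "dobroql" → "broqldo" ✓)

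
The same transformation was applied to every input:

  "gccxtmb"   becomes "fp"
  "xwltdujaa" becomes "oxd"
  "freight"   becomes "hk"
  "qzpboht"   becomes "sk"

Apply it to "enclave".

fy

Each output is the input with this applied: shift every letter 3 places forward in the alphabet (wrapping around), then keep one character in every 3, starting at position 3 (positions 3rd, 6th, 9th, ...).
On "enclave": the first step gives "hqfodyh", and the second then gives "fy".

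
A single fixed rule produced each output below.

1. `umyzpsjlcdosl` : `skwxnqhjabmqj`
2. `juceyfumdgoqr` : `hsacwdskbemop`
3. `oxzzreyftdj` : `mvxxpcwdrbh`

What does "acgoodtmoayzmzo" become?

The pattern: shift every letter 2 places backward in the alphabet (wrapping around).
So "acgoodtmoayzmzo" becomes "yaemmbrkmywxkxm".

yaemmbrkmywxkxm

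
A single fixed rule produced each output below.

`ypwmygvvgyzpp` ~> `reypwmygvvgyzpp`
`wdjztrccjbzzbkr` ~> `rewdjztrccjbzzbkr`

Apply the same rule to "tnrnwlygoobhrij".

The transformation: prepend "re".
So "tnrnwlygoobhrij" becomes "retnrnwlygoobhrij".

retnrnwlygoobhrij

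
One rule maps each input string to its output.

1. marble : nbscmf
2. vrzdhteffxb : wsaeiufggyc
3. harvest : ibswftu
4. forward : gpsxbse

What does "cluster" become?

dmvtufs

Rule — shift every letter 1 place forward in the alphabet (wrapping around).
Applying that to "cluster" gives "dmvtufs".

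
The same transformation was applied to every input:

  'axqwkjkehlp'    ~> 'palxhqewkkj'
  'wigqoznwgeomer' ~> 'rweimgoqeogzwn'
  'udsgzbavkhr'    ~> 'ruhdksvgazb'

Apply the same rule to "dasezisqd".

Each output is the input with this applied: take characters alternately from the front and the back (1st, last, 2nd, 2nd-last, ...), then swap each adjacent pair of characters (1↔2, 3↔4, ...).
On "dasezisqd": the first step gives "ddaqsseiz", and the second then gives "ddqassiez".

ddqassiez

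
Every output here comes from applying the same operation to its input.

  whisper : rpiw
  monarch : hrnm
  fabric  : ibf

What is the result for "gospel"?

In each case the input is transformed by: keep every other character starting from the first (positions 1st, 3rd, 5th, ...), then reverse the string.
"gospel" → "gse" → "esg".

esg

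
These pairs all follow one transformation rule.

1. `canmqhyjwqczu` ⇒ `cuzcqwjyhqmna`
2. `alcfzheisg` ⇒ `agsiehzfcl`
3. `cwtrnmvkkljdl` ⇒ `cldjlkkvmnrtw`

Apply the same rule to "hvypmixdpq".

hqpdximpyv

What's happening: reverse the string, then move the last character to the front.
Doing the same to "hvypmixdpq": "hqpdximpyv".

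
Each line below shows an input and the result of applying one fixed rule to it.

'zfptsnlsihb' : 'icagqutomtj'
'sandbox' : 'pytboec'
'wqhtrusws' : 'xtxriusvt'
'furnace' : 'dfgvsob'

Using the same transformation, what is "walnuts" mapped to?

utxbmov

The rule is to shift every letter 1 place forward in the alphabet (wrapping around), then move the last 2 characters to the front (rotate right by 2).
On "walnuts": the first step gives "xbmovut", and the second then gives "utxbmov".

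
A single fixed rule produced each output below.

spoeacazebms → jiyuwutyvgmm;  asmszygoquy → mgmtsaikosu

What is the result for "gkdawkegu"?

exuqeyaoa

Looking at the pairs, the operation is to move the first character to the end, then shift every letter 6 places backward in the alphabet (wrapping around).
"gkdawkegu" → "kdawkegug" → "exuqeyaoa".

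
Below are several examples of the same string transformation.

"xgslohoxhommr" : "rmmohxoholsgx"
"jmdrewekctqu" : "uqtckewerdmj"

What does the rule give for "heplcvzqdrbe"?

ebrdqzvclpeh

Looking at the pairs, the operation is to reverse the string.
On "heplcvzqdrbe" that produces "ebrdqzvclpeh".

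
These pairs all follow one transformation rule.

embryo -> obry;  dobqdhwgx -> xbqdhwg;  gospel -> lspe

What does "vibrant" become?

tbran

In each case the input is transformed by: delete the first 2 characters, then move the last character to the front.
Starting from "vibrant": after the first operation, "brant"; after the second, "tbran".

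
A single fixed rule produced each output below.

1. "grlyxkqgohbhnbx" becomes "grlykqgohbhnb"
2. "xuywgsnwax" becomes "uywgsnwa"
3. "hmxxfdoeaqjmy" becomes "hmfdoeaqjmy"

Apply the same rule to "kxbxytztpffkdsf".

Looking at the pairs, the operation is to remove every "x".
"kxbxytztpffkdsf" → "kbytztpffkdsf".

kbytztpffkdsf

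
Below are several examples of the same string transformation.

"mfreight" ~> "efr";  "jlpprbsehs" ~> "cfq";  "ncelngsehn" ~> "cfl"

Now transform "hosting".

Rule — shift every letter 2 places backward in the alphabet (wrapping around), then keep only the last 3 characters.
Starting from "hosting": after the first operation, "fmqrgle"; after the second, "gle".
(Check on "mfreight": → "kdpcgefr" → "efr" ✓)

gle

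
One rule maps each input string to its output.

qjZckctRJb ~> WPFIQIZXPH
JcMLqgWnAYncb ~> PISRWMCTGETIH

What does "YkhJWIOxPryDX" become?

EQNPCOUDVXEJD

The pattern: shift every letter 6 places forward in the alphabet (wrapping around), then convert every letter to uppercase.
For "YkhJWIOxPryDX", step one produces "EqnPCOUdVxeJD"; step two turns that into "EQNPCOUDVXEJD".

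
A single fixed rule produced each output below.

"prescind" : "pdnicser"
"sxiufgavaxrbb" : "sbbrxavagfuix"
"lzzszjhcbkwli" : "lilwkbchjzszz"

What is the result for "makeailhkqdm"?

mmdqkhliaeka

The rule is to move the first character to the end, then reverse the string.
On "makeailhkqdm": the first step gives "akeailhkqdmm", and the second then gives "mmdqkhliaeka".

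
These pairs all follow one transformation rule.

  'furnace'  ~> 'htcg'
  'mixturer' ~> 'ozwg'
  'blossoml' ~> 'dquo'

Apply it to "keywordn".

maqf

Rule — shift every letter 2 places forward in the alphabet (wrapping around), then keep every other character starting from the first (positions 1st, 3rd, 5th, ...).
Working it through for "keywordn": intermediate "mgayqtfp", final "maqf".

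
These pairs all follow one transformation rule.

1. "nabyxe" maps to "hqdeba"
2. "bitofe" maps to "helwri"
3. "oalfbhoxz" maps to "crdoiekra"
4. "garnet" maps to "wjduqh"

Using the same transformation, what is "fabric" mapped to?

Looking at the pairs, the operation is to move the last character to the front, then shift every letter 3 places forward in the alphabet (wrapping around).
Starting from "fabric": after the first operation, "cfabri"; after the second, "fideul".

fideul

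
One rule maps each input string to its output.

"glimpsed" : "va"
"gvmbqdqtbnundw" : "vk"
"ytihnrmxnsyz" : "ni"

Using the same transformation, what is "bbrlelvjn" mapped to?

qq

In each case the input is transformed by: shift every letter 11 places backward in the alphabet (wrapping around), then keep only the first 2 characters.
For "bbrlelvjn", step one produces "qqgatakyc"; step two turns that into "qq".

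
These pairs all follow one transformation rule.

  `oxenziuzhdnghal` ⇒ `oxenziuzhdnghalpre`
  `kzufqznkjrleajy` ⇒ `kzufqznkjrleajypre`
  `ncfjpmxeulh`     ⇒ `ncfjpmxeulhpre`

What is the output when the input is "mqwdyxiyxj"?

What's happening: append "pre".
So "mqwdyxiyxj" becomes "mqwdyxiyxjpre".

mqwdyxiyxjpre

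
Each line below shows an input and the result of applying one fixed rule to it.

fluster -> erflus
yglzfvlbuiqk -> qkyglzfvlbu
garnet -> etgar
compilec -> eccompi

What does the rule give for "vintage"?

Each output is the input with this applied: move the last 3 characters to the front (rotate right by 3), then delete the first character.
Doing the same to "vintage": "gevint".

gevint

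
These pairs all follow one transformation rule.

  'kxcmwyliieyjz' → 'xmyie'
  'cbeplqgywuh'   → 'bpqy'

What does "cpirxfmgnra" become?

The transformation: keep every other character starting from the second (positions 2nd, 4th, 6th, ...), then delete the last character.
For "cpirxfmgnra", step one produces "prfgr"; step two turns that into "prfg".

prfg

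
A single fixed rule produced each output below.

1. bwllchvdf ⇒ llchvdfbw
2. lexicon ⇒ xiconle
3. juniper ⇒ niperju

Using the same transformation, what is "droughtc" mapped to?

oughtcdr

What's happening: move the first 2 characters to the end (rotate left by 2).
For "droughtc" the result is "oughtcdr".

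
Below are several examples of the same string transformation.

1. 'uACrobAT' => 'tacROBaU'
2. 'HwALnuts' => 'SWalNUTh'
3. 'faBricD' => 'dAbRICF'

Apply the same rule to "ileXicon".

NLExICOI

What's happening: swap the first and last characters, then flip the case of every letter.
"ileXicon" → "nleXicoi" → "NLExICOI".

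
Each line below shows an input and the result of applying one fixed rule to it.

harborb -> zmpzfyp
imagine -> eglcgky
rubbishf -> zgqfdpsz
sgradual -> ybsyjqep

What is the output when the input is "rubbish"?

zgqfpsz

In each case the input is transformed by: move the first 3 characters to the end (rotate left by 3), then shift every letter 2 places backward in the alphabet (wrapping around).
For "rubbish", step one produces "bishrub"; step two turns that into "zgqfpsz".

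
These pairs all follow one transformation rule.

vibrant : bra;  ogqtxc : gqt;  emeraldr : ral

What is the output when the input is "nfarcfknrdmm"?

nrd

Rule — move the last 2 characters to the front (rotate right by 2), then keep only the last 3 characters.
On "nfarcfknrdmm": the first step gives "mmnfarcfknrd", and the second then gives "nrd".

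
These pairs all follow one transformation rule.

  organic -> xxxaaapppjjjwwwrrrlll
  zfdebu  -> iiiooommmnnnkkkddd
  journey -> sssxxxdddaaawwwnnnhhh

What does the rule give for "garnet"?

pppjjjaaawwwnnnccc

The transformation: shift every letter 9 places forward in the alphabet (wrapping around), then repeat every character 3 times.
So "garnet" becomes "pppjjjaaawwwnnnccc".
(Check on "zfdebu": → "iomnkd" → "iiiooommmnnnkkkddd" ✓)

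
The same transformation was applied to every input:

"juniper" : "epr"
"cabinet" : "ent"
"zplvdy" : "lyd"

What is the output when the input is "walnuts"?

tus

The rule is to swap each adjacent pair of characters (1↔2, 3↔4, ...), then keep only the last 3 characters.
"walnuts" → "awnltus" → "tus".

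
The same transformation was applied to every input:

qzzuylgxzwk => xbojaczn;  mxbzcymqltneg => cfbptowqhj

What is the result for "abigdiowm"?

jglrzp

Each output is the input with this applied: shift every letter 3 places forward in the alphabet (wrapping around), then delete the first 3 characters.
"abigdiowm" → "deljglrzp" → "jglrzp".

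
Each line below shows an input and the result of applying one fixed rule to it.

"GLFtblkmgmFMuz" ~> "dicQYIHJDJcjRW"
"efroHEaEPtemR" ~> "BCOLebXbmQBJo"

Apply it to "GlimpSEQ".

The pattern: shift every letter 3 places backward in the alphabet (wrapping around), then flip the case of every letter.
"GlimpSEQ" → "DifjmPBN" → "dIFJMpbn".

dIFJMpbn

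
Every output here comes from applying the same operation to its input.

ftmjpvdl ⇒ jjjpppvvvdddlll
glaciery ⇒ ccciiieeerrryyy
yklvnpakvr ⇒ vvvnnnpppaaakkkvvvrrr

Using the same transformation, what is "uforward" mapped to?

rrrwwwaaarrrddd

In each case the input is transformed by: delete the first 3 characters, then repeat every character 3 times.
Working it through for "uforward": intermediate "rward", final "rrrwwwaaarrrddd".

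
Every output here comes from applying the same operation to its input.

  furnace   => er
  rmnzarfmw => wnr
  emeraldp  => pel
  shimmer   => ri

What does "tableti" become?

The transformation: move the last 2 characters to the front (rotate right by 2), then keep one character in every 3, starting at position 2 (positions 2nd, 5th, 8th, ...).
"tableti" → "titable" → "ib".

ib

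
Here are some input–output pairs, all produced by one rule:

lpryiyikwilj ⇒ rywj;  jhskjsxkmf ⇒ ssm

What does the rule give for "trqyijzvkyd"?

qjk

Rule — keep one character in every 3, starting at position 3 (positions 3rd, 6th, 9th, ...).
"trqyijzvkyd" → "qjk".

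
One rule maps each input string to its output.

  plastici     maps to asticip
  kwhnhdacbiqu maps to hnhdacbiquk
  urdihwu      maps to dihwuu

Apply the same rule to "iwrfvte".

In each case the input is transformed by: move the first character to the end, then delete the first character.
So "iwrfvte" becomes "rfvtei".

rfvtei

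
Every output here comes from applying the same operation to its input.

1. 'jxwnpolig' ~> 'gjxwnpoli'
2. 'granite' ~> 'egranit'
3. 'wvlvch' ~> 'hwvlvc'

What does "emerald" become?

Each output is the input with this applied: move the last character to the front.
Applying that to "emerald" gives "demeral".

demeral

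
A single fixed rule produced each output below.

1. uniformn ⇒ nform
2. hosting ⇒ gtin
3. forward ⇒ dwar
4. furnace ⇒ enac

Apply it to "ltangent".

Looking at the pairs, the operation is to delete the first 3 characters, then move the last character to the front.
Working it through for "ltangent": intermediate "ngent", final "tngen".

tngen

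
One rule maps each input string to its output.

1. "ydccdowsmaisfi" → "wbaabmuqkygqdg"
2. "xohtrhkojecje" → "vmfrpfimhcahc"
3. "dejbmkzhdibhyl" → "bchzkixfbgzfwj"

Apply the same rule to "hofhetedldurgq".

What's happening: shift every letter 2 places backward in the alphabet (wrapping around).
For "hofhetedldurgq" the result is "fmdfcrcbjbspeo".

fmdfcrcbjbspeo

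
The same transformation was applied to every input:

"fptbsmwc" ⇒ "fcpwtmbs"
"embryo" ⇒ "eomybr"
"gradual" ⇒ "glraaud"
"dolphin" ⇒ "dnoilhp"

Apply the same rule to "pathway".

pyaatwh

In each case the input is transformed by: take characters alternately from the front and the back (1st, last, 2nd, 2nd-last, ...).
For "pathway" the result is "pyaatwh".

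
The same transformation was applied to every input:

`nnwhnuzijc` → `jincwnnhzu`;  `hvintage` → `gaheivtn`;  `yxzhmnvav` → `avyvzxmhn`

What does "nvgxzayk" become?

The transformation: move the last 3 characters to the front (rotate right by 3), then swap each adjacent pair of characters (1↔2, 3↔4, ...).
For "nvgxzayk", step one produces "ayknvgxz"; step two turns that into "yankgvzx".

yankgvzx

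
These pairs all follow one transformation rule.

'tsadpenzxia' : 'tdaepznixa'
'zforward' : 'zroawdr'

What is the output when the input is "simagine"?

Rule — swap each adjacent pair of characters (1↔2, 3↔4, ...), then delete the first character.
Starting from "simagine": after the first operation, "isamigen"; after the second, "samigen".

samigen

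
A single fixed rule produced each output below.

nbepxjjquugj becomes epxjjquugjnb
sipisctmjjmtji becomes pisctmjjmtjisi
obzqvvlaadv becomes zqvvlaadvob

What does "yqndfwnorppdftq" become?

ndfwnorppdftqyq

Looking at the pairs, the operation is to move the first 2 characters to the end (rotate left by 2).
For "yqndfwnorppdftq" the result is "ndfwnorppdftqyq".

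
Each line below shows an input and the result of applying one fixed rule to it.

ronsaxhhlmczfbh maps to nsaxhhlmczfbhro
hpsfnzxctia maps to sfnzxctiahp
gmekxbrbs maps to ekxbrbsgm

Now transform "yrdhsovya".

The rule is to move the first 2 characters to the end (rotate left by 2).
"yrdhsovya" → "dhsovyayr".

dhsovyayr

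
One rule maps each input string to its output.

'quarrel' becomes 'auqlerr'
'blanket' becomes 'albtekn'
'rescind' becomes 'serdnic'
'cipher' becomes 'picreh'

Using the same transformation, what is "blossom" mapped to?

In each case the input is transformed by: reverse the string, then move the last 3 characters to the front (rotate right by 3).
For "blossom", step one produces "mossolb"; step two turns that into "olbmoss".

olbmoss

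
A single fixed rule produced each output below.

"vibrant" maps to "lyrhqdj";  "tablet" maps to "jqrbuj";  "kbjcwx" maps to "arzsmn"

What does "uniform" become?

kdyvehc

The transformation: shift every letter 10 places backward in the alphabet (wrapping around).
Applying that to "uniform" gives "kdyvehc".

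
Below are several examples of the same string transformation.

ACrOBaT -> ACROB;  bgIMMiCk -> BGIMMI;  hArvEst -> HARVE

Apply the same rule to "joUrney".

Rule — delete the last 2 characters, then convert every letter to uppercase.
Starting from "joUrney": after the first operation, "joUrn"; after the second, "JOURN".

JOURN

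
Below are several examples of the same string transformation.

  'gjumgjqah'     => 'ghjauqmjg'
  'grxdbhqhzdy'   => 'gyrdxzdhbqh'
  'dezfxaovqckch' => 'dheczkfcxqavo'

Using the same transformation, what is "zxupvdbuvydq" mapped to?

The rule is to take characters alternately from the front and the back (1st, last, 2nd, 2nd-last, ...).
Applying that to "zxupvdbuvydq" gives "zqxduypvvudb".

zqxduypvvudb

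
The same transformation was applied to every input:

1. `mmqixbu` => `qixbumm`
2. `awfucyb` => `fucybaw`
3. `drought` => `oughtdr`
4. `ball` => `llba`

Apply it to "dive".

What's happening: move the first 2 characters to the end (rotate left by 2).
For "dive" the result is "vedi".

vedi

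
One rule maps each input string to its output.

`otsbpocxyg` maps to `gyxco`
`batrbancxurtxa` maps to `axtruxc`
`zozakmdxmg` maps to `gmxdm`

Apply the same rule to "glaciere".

erei

The transformation: take characters alternately from the front and the back (1st, last, 2nd, 2nd-last, ...), then keep every other character starting from the second (positions 2nd, 4th, 6th, ...).
On "glaciere": the first step gives "gelraeci", and the second then gives "erei".
(Check on "zozakmdxmg": → "zgomzxadkm" → "gmxdm" ✓)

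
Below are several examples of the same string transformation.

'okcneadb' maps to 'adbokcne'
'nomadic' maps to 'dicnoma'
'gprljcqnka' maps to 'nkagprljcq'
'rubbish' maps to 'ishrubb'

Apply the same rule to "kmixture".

urekmixt

Looking at the pairs, the operation is to move the last 3 characters to the front (rotate right by 3).
On "kmixture" that produces "urekmixt".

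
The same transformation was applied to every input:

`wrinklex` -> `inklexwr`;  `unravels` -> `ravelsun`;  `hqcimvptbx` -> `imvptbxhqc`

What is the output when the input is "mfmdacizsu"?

Rule — swap the front and back halves of the string, then move the last 2 characters to the front (rotate right by 2).
Applying both steps to "mfmdacizsu": "cizsumfmda", then "dacizsumfm".

dacizsumfm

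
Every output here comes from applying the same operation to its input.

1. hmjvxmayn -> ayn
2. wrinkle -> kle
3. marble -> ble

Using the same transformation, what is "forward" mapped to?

In each case the input is transformed by: keep only the last 3 characters.
For "forward" the result is "ard".

ard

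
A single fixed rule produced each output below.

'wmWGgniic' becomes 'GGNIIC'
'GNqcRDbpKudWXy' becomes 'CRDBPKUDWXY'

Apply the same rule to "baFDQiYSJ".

Each output is the input with this applied: delete the first 3 characters, then convert every letter to uppercase.
Starting from "baFDQiYSJ": after the first operation, "DQiYSJ"; after the second, "DQIYSJ".
(Check on "wmWGgniic": → "Ggniic" → "GGNIIC" ✓)

DQIYSJ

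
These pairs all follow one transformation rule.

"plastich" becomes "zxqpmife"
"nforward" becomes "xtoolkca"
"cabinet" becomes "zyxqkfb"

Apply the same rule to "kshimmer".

In each case the input is transformed by: shift every letter 3 places backward in the alphabet (wrapping around), then sort the characters into reverse alphabetical order.
Doing the same to "kshimmer": "pojjhfeb".

pojjhfeb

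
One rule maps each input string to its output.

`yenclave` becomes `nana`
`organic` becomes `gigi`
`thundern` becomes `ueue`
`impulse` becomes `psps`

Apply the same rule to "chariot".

aoao

What's happening: keep one character in every 3, starting at position 3 (positions 3rd, 6th, 9th, ...), then write the whole string twice.
For "chariot", step one produces "ao"; step two turns that into "aoao".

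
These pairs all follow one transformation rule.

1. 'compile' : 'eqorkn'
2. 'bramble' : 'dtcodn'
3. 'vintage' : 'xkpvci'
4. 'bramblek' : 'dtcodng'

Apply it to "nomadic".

Each output is the input with this applied: delete the last character, then shift every letter 2 places forward in the alphabet (wrapping around).
On "nomadic": the first step gives "nomadi", and the second then gives "pqocfk".

pqocfk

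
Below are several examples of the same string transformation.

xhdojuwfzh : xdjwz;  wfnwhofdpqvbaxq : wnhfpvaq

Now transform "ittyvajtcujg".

Each output is the input with this applied: keep every other character starting from the first (positions 1st, 3rd, 5th, ...).
"ittyvajtcujg" → "itvjcj".

itvjcj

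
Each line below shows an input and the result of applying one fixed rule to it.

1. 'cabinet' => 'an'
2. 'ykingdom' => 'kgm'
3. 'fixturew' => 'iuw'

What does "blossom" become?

The rule is to keep one character in every 3, starting at position 2 (positions 2nd, 5th, 8th, ...).
"blossom" → "ls".

ls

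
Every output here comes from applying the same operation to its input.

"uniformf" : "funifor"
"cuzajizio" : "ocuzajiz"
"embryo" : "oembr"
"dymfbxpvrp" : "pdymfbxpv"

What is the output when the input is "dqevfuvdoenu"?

Looking at the pairs, the operation is to move the last character to the front, then delete the last character.
On "dqevfuvdoenu": the first step gives "udqevfuvdoen", and the second then gives "udqevfuvdoe".

udqevfuvdoe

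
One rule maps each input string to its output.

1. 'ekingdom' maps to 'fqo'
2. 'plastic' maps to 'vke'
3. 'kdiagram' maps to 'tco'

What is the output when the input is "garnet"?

Looking at the pairs, the operation is to shift every letter 2 places forward in the alphabet (wrapping around), then keep only the last 3 characters.
Working it through for "garnet": intermediate "ictpgv", final "pgv".

pgv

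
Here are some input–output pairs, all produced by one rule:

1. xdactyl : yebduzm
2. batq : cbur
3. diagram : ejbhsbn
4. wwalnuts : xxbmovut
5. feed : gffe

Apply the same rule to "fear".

gfbs

Looking at the pairs, the operation is to shift every letter 1 place forward in the alphabet (wrapping around).
For "fear" the result is "gfbs".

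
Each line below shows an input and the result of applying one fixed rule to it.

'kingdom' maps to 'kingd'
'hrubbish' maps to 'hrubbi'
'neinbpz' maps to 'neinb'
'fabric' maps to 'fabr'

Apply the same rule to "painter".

paint

In each case the input is transformed by: delete the last 2 characters.
"painter" → "paint".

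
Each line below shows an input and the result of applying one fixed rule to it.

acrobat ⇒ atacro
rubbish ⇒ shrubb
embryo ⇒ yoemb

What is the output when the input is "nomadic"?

Each output is the input with this applied: move the last 2 characters to the front (rotate right by 2), then delete the last character.
On "nomadic": the first step gives "icnomad", and the second then gives "icnoma".

icnoma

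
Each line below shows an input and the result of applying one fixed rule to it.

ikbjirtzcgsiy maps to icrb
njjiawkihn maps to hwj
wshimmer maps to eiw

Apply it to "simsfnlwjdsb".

The transformation: reverse the string, then keep one character in every 3, starting at position 2 (positions 2nd, 5th, 8th, ...).
"simsfnlwjdsb" → "bsdjwlnfsmis" → "swfi".

swfi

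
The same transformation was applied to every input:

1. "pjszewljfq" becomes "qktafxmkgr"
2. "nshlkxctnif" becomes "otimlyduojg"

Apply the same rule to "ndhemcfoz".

In each case the input is transformed by: shift every letter 1 place forward in the alphabet (wrapping around).
Applying that to "ndhemcfoz" gives "oeifndgpa".

oeifndgpa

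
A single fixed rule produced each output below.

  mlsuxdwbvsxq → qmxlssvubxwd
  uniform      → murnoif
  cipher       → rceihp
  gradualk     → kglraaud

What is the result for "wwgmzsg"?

Each output is the input with this applied: take characters alternately from the front and the back (1st, last, 2nd, 2nd-last, ...), then swap each adjacent pair of characters (1↔2, 3↔4, ...).
For "wwgmzsg", step one produces "wgwsgzm"; step two turns that into "gwswzgm".

gwswzgm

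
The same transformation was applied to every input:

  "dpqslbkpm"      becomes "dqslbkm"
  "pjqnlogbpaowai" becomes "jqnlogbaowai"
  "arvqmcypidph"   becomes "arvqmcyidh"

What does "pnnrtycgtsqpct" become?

The pattern: remove every "p".
"pnnrtycgtsqpct" → "nnrtycgtsqct".

nnrtycgtsqct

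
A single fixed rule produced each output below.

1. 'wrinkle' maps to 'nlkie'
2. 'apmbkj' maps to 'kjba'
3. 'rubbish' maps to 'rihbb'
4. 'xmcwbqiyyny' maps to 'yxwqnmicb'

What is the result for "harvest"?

The transformation: sort the characters into reverse alphabetical order, then delete the first 2 characters.
"harvest" → "vtsrhea" → "srhea".

srhea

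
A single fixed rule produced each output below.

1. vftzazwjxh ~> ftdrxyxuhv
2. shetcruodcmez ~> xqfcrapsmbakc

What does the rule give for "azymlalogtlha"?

yyxwkjyjmerjf

The rule is to move the last character to the front, then shift every letter 2 places backward in the alphabet (wrapping around).
Starting from "azymlalogtlha": after the first operation, "aazymlalogtlh"; after the second, "yyxwkjyjmerjf".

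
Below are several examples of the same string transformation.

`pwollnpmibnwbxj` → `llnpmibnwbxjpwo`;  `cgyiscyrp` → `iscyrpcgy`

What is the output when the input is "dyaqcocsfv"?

qcocsfvdya

The transformation: move the first 3 characters to the end (rotate left by 3).
So "dyaqcocsfv" becomes "qcocsfvdya".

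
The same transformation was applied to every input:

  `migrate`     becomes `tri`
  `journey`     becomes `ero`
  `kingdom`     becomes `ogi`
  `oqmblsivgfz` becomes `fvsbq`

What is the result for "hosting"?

The rule is to reverse the string, then keep every other character starting from the second (positions 2nd, 4th, 6th, ...).
On "hosting": the first step gives "gnitsoh", and the second then gives "nto".

nto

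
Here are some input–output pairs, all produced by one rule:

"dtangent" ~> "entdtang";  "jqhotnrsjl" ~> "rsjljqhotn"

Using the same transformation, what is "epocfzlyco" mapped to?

What's happening: move the first character to the end, then swap the front and back halves of the string.
Starting from "epocfzlyco": after the first operation, "pocfzlycoe"; after the second, "lycoepocfz".

lycoepocfz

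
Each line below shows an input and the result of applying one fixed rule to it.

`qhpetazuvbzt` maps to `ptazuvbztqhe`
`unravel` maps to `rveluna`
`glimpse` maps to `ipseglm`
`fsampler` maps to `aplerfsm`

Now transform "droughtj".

oghtjdru

The transformation: move the first 3 characters to the end (rotate left by 3), then swap the first and last characters.
"droughtj" → "ughtjdro" → "oghtjdru".
(Check on "fsampler": → "mplerfsa" → "aplerfsm" ✓)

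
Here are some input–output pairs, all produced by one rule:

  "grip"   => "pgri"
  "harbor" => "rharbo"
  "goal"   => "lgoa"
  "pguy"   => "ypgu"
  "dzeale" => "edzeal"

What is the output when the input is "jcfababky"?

yjcfababk

Each output is the input with this applied: move the last character to the front.
So "jcfababky" becomes "yjcfababk".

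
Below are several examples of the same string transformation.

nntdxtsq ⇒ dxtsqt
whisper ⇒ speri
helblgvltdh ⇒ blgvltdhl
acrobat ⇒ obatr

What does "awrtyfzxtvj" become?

The transformation: delete the first 2 characters, then move the first character to the end.
On "awrtyfzxtvj": the first step gives "rtyfzxtvj", and the second then gives "tyfzxtvjr".

tyfzxtvjr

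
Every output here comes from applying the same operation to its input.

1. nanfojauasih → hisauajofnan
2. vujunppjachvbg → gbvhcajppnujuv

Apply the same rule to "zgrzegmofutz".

ztufomgezrgz

The pattern: reverse the string.
Applying that to "zgrzegmofutz" gives "ztufomgezrgz".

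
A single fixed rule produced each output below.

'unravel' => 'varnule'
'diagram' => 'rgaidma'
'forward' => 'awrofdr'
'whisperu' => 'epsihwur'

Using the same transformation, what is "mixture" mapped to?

utximer

Looking at the pairs, the operation is to move the last 2 characters to the front (rotate right by 2), then reverse the string.
Starting from "mixture": after the first operation, "remixtu"; after the second, "utximer".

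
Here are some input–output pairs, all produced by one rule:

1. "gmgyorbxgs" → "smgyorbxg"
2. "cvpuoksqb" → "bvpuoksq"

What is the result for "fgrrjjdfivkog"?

ggrrjjdfivko

Looking at the pairs, the operation is to swap the first and last characters, then delete the last character.
"fgrrjjdfivkog" → "ggrrjjdfivkof" → "ggrrjjdfivko".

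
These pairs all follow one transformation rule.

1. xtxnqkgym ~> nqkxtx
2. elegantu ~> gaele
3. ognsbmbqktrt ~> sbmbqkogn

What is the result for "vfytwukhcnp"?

twukhvfy

In each case the input is transformed by: delete the last 3 characters, then move the first 3 characters to the end (rotate left by 3).
For "vfytwukhcnp", step one produces "vfytwukh"; step two turns that into "twukhvfy".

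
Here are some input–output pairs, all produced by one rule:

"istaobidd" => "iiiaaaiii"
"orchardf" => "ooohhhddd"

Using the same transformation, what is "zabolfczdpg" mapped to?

zzzooocccppp

The transformation: keep one character in every 3, starting at position 1 (positions 1st, 4th, 7th, ...), then repeat every character 3 times.
Applying that to "zabolfczdpg" gives "zzzooocccppp".
(Check on "istaobidd": → "iai" → "iiiaaaiii" ✓)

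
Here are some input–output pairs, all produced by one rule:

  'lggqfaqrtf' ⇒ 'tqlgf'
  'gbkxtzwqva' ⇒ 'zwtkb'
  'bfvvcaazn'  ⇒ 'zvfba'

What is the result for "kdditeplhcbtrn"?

trnkhdc

What's happening: sort the characters into reverse alphabetical order, then keep every other character starting from the first (positions 1st, 3rd, 5th, ...).
Applying both steps to "kdditeplhcbtrn": "ttrpnlkiheddcb", then "trnkhdc".
(Check on "bfvvcaazn": → "zvvnfcbaa" → "zvfba" ✓)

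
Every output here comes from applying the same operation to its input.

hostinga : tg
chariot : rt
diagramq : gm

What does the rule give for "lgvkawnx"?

kn

What's happening: keep one character in every 3, starting at position 1 (positions 1st, 4th, 7th, ...), then delete the first character.
On "lgvkawnx": the first step gives "lkn", and the second then gives "kn".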